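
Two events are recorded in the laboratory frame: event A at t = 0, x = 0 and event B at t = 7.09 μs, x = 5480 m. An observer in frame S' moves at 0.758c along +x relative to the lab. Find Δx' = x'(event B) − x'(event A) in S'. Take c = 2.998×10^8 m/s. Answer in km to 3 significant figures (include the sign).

Δx' ≈ 5.93 km

γ = 1/√(1 − 0.758²) = 1.5331
Δx' = γ(Δx − vΔt) = 1.5331 × (5480 m − 0.758×(2.998×10^8 m/s)×7.09×10^-6 s)
= 1.5331 × (3868.8 m) = 5.93 km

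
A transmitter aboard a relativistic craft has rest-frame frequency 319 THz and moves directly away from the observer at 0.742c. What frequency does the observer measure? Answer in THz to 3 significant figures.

f_obs ≈ 123 THz

Relativistic Doppler: f_obs = f_src √((1−β)/(1+β))
= 319 × √(0.25800/1.7420) = 319 × 0.38484 = 123 THz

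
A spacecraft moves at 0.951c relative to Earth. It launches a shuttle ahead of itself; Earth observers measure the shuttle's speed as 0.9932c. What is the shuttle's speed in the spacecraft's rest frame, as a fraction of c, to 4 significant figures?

Inverse velocity addition: u' = (u − v)/(1 − uv/c²)
= (0.9932 − 0.951)/(1 − 0.9932×0.951) = 0.04220/0.0554668 = 0.7608

u' ≈ 0.7608c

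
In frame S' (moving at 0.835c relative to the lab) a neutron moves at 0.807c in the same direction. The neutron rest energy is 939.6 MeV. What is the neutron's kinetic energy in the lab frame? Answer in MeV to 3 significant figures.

u_lab = (0.807 + 0.835)/(1 + 0.807×0.835) = 0.980975
γ = 1/√(1 − 0.980975²) = 5.1511
K = (γ − 1)m₀c² = (5.1511 − 1) × 939.6 = 4.1511 × 939.6 = 3900 MeV

K ≈ 3900 MeV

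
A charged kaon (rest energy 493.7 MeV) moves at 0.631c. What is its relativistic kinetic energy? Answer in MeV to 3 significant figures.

K ≈ 143 MeV

γ = 1/√(1 − 0.631²) = 1.2890
K = (γ − 1)m₀c² = (1.2890 − 1) × 493.7 MeV = 0.28902 × 493.7 MeV = 143 MeV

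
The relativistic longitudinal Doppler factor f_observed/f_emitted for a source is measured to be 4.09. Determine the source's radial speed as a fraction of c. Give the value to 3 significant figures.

β ≈ 0.887

f_obs/f_src = √((1+β)/(1−β)) = 4.09  ⇒  (1+β)/(1−β) = 16.728
β = |1 − D²|/(1 + D²) = |1 − 16.728|/(1 + 16.728) = 0.887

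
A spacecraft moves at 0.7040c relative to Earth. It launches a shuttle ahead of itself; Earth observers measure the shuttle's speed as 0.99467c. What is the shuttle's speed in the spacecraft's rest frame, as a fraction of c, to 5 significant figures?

Inverse velocity addition: u' = (u − v)/(1 − uv/c²)
= (0.99467 − 0.7040)/(1 − 0.99467×0.7040) = 0.29067/0.2997523 = 0.96970

u' ≈ 0.96970c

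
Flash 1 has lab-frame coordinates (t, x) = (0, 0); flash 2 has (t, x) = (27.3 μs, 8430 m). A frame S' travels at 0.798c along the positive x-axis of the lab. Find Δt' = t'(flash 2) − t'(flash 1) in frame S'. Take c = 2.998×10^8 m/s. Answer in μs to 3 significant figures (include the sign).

Δt' ≈ 8.07 μs

γ = 1/√(1 − 0.798²) = 1.6593
Δt' = γ(Δt − vΔx/c²) = 1.6593 × (27.3 μs − 0.798×8430 m / (2.998×10^8 m/s))
= 1.6593 × (4.8612 μs) = 8.07 μs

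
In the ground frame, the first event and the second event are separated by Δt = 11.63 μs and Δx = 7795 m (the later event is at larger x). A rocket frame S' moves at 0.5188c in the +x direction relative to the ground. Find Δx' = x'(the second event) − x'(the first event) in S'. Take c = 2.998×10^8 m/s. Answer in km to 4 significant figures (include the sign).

Δx' ≈ 7.002 km

γ = 1/√(1 − 0.5188²) = 1.16973
Δx' = γ(Δx − vΔt) = 1.16973 × (7795 m − 0.5188×(2.998×10^8 m/s)×11.63×10^-6 s)
= 1.16973 × (5986.11 m) = 7.002 km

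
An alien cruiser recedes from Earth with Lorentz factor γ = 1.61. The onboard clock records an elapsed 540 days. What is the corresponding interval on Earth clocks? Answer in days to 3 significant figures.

Δt ≈ 869 days

γ = 1.61 (given)
Time dilation: Δt = γτ₀ = 1.61 × 540 days = 869 days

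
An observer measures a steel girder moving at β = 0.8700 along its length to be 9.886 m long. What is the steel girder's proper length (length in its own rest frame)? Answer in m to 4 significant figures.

L₀ ≈ 20.05 m

γ = 1/√(1 − 0.8700²) = 2.02818
L₀ = γL = 2.02818 × 9.886 = 20.05 m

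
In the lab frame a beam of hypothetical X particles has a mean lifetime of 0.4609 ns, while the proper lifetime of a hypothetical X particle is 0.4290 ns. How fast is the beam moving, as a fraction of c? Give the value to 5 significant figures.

β ≈ 0.36556

γ = Δt/τ₀ = 0.4609/0.4290 = 1.074359
β = √(1 − 1/γ²) = √(1 − 1/1.074359²) = 0.36556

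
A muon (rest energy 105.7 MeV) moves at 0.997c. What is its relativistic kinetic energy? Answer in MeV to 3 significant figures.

K ≈ 1260 MeV

γ = 1/√(1 − 0.997²) = 12.920
K = (γ − 1)m₀c² = (12.920 − 1) × 105.7 MeV = 11.920 × 105.7 MeV = 1260 MeV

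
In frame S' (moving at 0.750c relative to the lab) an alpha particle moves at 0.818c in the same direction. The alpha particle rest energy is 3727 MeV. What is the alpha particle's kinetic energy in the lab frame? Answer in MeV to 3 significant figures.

K ≈ 12100 MeV

u_lab = (0.818 + 0.750)/(1 + 0.818×0.750) = 0.971800
γ = 1/√(1 − 0.971800²) = 4.2408
K = (γ − 1)m₀c² = (4.2408 − 1) × 3727 = 3.2408 × 3727 = 12100 MeV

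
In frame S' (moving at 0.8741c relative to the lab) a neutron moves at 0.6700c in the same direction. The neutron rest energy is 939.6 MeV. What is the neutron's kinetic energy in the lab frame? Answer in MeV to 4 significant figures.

u_lab = (0.6700 + 0.8741)/(1 + 0.6700×0.8741) = 0.9737981
γ = 1/√(1 − 0.9737981²) = 4.39726
K = (γ − 1)m₀c² = (4.39726 − 1) × 939.6 = 3.39726 × 939.6 = 3192 MeV

K ≈ 3192 MeV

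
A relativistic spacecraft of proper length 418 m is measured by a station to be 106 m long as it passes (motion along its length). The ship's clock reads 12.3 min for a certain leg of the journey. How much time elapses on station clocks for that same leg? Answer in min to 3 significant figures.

Length contraction ⇒ γ = L₀/L = 418/106 = 3.9434
Time dilation: Δt = γτ₀ = 3.9434 × 12.3 min = 48.5 min

Δt ≈ 48.5 min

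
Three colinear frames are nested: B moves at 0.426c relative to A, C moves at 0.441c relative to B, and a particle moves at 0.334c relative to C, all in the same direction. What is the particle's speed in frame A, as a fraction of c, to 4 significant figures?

Compose boost 2: (0.441 + 0.426)/(1 + 0.441×0.426) = 0.8670/1.18787 = 0.729880
Compose boost 3: (0.334 + 0.729880)/(1 + 0.334×0.729880) = 1.06388/1.24378 = 0.8554

u ≈ 0.8554c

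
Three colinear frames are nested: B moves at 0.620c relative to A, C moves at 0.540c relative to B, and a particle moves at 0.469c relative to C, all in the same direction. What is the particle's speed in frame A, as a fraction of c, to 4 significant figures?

Compose boost 2: (0.540 + 0.620)/(1 + 0.540×0.620) = 1.160/1.33480 = 0.869044
Compose boost 3: (0.469 + 0.869044)/(1 + 0.469×0.869044) = 1.33804/1.40758 = 0.9506

u ≈ 0.9506c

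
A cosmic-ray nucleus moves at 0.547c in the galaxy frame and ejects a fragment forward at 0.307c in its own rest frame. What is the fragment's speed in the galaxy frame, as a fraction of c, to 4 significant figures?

u ≈ 0.7312c

Compose boost 2: (0.307 + 0.547)/(1 + 0.307×0.547) = 0.8540/1.16793 = 0.7312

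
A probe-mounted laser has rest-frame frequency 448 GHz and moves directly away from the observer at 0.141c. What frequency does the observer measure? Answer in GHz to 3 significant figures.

f_obs ≈ 389 GHz

Relativistic Doppler: f_obs = f_src √((1−β)/(1+β))
= 448 × √(0.85900/1.1410) = 448 × 0.86767 = 389 GHz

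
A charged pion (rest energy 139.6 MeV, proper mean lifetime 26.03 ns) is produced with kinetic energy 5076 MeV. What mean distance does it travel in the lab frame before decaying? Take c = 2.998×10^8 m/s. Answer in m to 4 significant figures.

d ≈ 291.5 m

γ = 1 + K/(m₀c²) = 1 + 5076/139.6 = 37.3610
β = √(1 − 1/γ²) = 0.999642
Dilated lifetime: γτ₀ = 37.3610 × 26.03 ns = 972.508 ns
d = βc·γτ₀ = 0.999642 × (2.998×10^8 m/s) × 9.72508×10^-7 s = 291.5 m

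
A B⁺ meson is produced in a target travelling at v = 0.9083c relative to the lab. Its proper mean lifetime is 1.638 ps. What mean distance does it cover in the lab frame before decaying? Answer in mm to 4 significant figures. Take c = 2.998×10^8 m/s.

γ = 1/√(1 − 0.9083²) = 2.39052
Dilated lifetime: Δt = γτ₀ = 2.39052 × 1.638 ps = 3.91567 ps
d = vΔt = 0.9083c × 3.91567 ps = 2.72308×10^8 m/s × 3.91567×10^-12 s = 1.066 mm

d ≈ 1.066 mm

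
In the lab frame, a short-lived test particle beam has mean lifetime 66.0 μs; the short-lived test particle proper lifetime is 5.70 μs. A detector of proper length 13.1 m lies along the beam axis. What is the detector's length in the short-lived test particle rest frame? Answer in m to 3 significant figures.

Time dilation ⇒ γ = Δt/τ₀ = 66.0/5.70 = 11.579
Length contraction: L = L₀/γ = 13.1/11.579 = 1.13 m

L ≈ 1.13 m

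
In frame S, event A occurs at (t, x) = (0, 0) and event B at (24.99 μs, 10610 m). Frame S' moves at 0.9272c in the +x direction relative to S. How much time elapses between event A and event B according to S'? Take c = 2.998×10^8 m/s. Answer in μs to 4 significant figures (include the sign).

Δt' ≈ -20.89 μs

γ = 1/√(1 − 0.9272²) = 2.66975
Δt' = γ(Δt − vΔx/c²) = 2.66975 × (24.99 μs − 0.9272×10610 m / (2.998×10^8 m/s))
= 2.66975 × (-7.82385 μs) = -20.89 μs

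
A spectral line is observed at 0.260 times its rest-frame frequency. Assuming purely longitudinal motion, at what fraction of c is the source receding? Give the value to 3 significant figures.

β ≈ 0.873

f_obs/f_src = √((1−β)/(1+β)) = 0.260  ⇒  (1−β)/(1+β) = 0.067600
β = |1 − D²|/(1 + D²) = |1 − 0.067600|/(1 + 0.067600) = 0.873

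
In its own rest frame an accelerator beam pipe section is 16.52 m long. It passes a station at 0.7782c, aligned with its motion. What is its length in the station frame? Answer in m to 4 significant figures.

L ≈ 10.37 m

γ = 1/√(1 − 0.7782²) = 1.59231
Length contraction: L = L₀/γ = 16.52/1.59231 = 10.37 m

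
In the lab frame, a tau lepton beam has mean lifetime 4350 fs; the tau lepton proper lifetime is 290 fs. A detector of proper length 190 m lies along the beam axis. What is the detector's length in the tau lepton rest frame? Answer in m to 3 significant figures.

Time dilation ⇒ γ = Δt/τ₀ = 4350/290 = 15.000
Length contraction: L = L₀/γ = 190/15.000 = 12.7 m

L ≈ 12.7 m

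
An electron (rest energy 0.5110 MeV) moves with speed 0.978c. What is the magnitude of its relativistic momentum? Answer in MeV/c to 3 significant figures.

γ = 1/√(1 − 0.978²) = 4.7938
p = γβm₀c = 4.7938 × 0.978 × 0.5110 MeV/c = 2.40 MeV/c

p ≈ 2.40 MeV/c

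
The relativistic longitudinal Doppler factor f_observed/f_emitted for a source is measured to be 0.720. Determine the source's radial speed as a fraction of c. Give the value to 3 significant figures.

β ≈ 0.317

f_obs/f_src = √((1−β)/(1+β)) = 0.720  ⇒  (1−β)/(1+β) = 0.51840
β = |1 − D²|/(1 + D²) = |1 − 0.51840|/(1 + 0.51840) = 0.317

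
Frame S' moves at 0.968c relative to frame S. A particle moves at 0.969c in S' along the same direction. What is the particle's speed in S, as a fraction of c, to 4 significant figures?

u ≈ 0.9995c

Relativistic velocity addition: u = (u' + v)/(1 + u'v/c²)
= (0.969 + 0.968)/(1 + 0.969×0.968) = 1.937/1.93799 = 0.9995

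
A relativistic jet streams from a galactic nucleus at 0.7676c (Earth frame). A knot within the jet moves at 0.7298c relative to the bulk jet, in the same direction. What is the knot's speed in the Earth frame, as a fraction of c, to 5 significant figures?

u ≈ 0.95975c

Relativistic velocity addition: u = (u' + v)/(1 + u'v/c²)
= (0.7298 + 0.7676)/(1 + 0.7298×0.7676) = 1.4974/1.560194 = 0.95975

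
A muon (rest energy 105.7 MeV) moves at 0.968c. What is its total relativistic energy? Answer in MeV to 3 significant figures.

E ≈ 421 MeV

γ = 1/√(1 − 0.968²) = 3.9849
E = γm₀c² = 3.9849 × 105.7 MeV = 421 MeV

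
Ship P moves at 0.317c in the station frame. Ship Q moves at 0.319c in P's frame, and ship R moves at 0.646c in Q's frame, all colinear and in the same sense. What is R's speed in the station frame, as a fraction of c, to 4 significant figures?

u ≈ 0.8911c

Compose boost 2: (0.319 + 0.317)/(1 + 0.319×0.317) = 0.6360/1.10112 = 0.577592
Compose boost 3: (0.646 + 0.577592)/(1 + 0.646×0.577592) = 1.22359/1.37312 = 0.8911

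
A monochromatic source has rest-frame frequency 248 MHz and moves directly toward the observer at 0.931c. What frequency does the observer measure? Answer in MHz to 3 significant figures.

f_obs ≈ 1310 MHz

Relativistic Doppler: f_obs = f_src √((1+β)/(1−β))
= 248 × √(1.9310/0.069000) = 248 × 5.2901 = 1310 MHz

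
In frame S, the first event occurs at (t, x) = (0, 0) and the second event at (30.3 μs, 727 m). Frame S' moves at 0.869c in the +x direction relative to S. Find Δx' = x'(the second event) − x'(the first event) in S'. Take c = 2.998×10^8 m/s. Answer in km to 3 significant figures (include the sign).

γ = 1/√(1 − 0.869²) = 2.0210
Δx' = γ(Δx − vΔt) = 2.0210 × (727 m − 0.869×(2.998×10^8 m/s)×30.3×10^-6 s)
= 2.0210 × (-7166.9 m) = -14.5 km

Δx' ≈ -14.5 km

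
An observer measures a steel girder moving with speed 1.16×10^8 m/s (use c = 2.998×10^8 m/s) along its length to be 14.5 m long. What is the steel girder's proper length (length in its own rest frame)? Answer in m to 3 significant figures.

L₀ ≈ 15.7 m

β = v/c = 1.16×10^8 / 2.998×10^8 = 0.38692
γ = 1/√(1 − 0.38692²) = 1.0845
L₀ = γL = 1.0845 × 14.5 = 15.7 m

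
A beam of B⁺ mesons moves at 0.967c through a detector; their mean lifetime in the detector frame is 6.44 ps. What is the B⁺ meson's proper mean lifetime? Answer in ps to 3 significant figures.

γ = 1/√(1 − 0.967²) = 3.9250
Proper time: τ₀ = Δt/γ = 6.44/3.9250 = 1.64 ps

τ₀ ≈ 1.64 ps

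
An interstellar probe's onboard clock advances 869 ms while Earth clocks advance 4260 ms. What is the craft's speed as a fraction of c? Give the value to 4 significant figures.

γ = Δt/τ₀ = 4260/869 = 4.90219
β = √(1 − 1/γ²) = √(1 − 1/4.90219²) = 0.9790

β ≈ 0.9790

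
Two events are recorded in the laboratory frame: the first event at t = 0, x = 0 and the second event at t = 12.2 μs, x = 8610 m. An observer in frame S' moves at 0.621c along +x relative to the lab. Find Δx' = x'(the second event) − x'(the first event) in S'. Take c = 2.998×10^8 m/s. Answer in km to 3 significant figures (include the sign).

Δx' ≈ 8.09 km

γ = 1/√(1 − 0.621²) = 1.2758
Δx' = γ(Δx − vΔt) = 1.2758 × (8610 m − 0.621×(2.998×10^8 m/s)×12.2×10^-6 s)
= 1.2758 × (6338.7 m) = 8.09 km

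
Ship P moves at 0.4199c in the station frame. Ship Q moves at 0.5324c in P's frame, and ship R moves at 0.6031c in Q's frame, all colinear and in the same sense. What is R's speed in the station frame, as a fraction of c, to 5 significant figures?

Compose boost 2: (0.5324 + 0.4199)/(1 + 0.5324×0.4199) = 0.95230/1.223555 = 0.7783060
Compose boost 3: (0.6031 + 0.7783060)/(1 + 0.6031×0.7783060) = 1.381406/1.469396 = 0.94012

u ≈ 0.94012c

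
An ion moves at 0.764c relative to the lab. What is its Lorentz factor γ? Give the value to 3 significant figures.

γ ≈ 1.55

γ = 1/√(1 − β²) = 1/√(1 − 0.764²) = 1/√(0.41630) = 1.55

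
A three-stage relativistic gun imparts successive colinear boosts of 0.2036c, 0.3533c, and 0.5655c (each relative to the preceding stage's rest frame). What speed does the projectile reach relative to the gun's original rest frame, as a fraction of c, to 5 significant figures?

Compose boost 2: (0.3533 + 0.2036)/(1 + 0.3533×0.2036) = 0.55690/1.071932 = 0.5195293
Compose boost 3: (0.5655 + 0.5195293)/(1 + 0.5655×0.5195293) = 1.085029/1.293794 = 0.83864

u ≈ 0.83864c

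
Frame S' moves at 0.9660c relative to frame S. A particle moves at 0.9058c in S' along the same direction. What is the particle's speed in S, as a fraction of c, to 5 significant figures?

Relativistic velocity addition: u = (u' + v)/(1 + u'v/c²)
= (0.9058 + 0.9660)/(1 + 0.9058×0.9660) = 1.8718/1.875003 = 0.99829

u ≈ 0.99829c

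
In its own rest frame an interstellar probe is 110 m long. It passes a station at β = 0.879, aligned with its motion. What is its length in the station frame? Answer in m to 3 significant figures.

L ≈ 52.5 m

γ = 1/√(1 − 0.879²) = 2.0972
Length contraction: L = L₀/γ = 110/2.0972 = 52.5 m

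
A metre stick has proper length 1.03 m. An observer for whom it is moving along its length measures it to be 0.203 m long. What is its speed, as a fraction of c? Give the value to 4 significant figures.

γ = L₀/L = 1.03/0.203 = 5.07389
β = √(1 − 1/γ²) = 0.9804

β ≈ 0.9804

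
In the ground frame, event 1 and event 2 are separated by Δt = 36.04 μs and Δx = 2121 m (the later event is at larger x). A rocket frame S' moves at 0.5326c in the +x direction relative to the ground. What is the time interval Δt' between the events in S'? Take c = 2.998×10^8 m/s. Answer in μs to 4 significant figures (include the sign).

γ = 1/√(1 − 0.5326²) = 1.18152
Δt' = γ(Δt − vΔx/c²) = 1.18152 × (36.04 μs − 0.5326×2121 m / (2.998×10^8 m/s))
= 1.18152 × (32.2720 μs) = 38.13 μs

Δt' ≈ 38.13 μs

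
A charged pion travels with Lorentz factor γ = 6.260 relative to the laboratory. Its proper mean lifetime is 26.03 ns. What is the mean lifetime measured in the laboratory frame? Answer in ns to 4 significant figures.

γ = 6.260 (given)
Time dilation: Δt = γτ₀ = 6.260 × 26.03 ns = 162.9 ns

Δt ≈ 162.9 ns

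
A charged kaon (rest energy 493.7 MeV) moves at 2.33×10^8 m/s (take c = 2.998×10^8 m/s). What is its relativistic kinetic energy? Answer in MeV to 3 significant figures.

β = v/c = 2.33×10^8 / 2.998×10^8 = 0.77718
γ = 1/√(1 − 0.77718²) = 1.5891
K = (γ − 1)m₀c² = (1.5891 − 1) × 493.7 MeV = 0.58914 × 493.7 MeV = 291 MeV

K ≈ 291 MeV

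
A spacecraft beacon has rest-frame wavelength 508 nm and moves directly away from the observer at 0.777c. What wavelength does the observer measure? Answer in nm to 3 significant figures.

Relativistic Doppler: λ_obs = λ_src √((1+β)/(1−β))
= 508 × √(1.7770/0.22300) = 508 × 2.8229 = 1430 nm

λ_obs ≈ 1430 nm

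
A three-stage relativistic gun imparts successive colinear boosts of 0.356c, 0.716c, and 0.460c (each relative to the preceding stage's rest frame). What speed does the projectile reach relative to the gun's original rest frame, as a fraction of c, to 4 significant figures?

Compose boost 2: (0.716 + 0.356)/(1 + 0.716×0.356) = 1.072/1.25490 = 0.854254
Compose boost 3: (0.460 + 0.854254)/(1 + 0.460×0.854254) = 1.31425/1.39296 = 0.9435

u ≈ 0.9435c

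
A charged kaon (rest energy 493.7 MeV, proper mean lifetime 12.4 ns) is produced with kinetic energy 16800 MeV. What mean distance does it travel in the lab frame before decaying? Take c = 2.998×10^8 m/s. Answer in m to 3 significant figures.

d ≈ 130 m

γ = 1 + K/(m₀c²) = 1 + 16800/493.7 = 35.029
β = √(1 − 1/γ²) = 0.99959
Dilated lifetime: γτ₀ = 35.029 × 12.4 ns = 434.36 ns
d = βc·γτ₀ = 0.99959 × (2.998×10^8 m/s) × 4.3436×10^-7 s = 130 m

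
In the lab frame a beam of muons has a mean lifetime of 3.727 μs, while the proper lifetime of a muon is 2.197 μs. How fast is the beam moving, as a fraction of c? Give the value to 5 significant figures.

β ≈ 0.80778

γ = Δt/τ₀ = 3.727/2.197 = 1.696404
β = √(1 − 1/γ²) = √(1 − 1/1.696404²) = 0.80778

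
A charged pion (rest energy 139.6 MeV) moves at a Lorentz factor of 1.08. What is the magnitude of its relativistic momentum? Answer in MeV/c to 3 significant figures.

β = √(1 − 1/γ²) = √(1 − 1/1.08²) = 0.37771
p = γβm₀c = 1.08 × 0.37771 × 139.6 MeV/c = 56.9 MeV/c

p ≈ 56.9 MeV/c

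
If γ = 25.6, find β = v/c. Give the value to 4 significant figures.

β ≈ 0.9992

β = √(1 − 1/γ²) = √(1 − 1/25.6²) = √(0.998474) = 0.9992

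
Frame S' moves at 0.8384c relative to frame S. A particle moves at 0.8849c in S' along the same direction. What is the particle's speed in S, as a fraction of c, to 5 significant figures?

Relativistic velocity addition: u = (u' + v)/(1 + u'v/c²)
= (0.8849 + 0.8384)/(1 + 0.8849×0.8384) = 1.7233/1.741900 = 0.98932

u ≈ 0.98932c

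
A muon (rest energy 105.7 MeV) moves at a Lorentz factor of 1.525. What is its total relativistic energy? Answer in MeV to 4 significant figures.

E ≈ 161.2 MeV

γ = 1.525 (given)
E = γm₀c² = 1.525 × 105.7 MeV = 161.2 MeV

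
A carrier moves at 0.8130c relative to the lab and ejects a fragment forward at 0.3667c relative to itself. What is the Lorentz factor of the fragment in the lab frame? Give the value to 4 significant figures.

u_lab = (0.3667 + 0.8130)/(1 + 0.3667×0.8130) = 1.1797/1.298127 = 0.9087708
γ = 1/√(1 − 0.9087708²) = 2.396

γ ≈ 2.396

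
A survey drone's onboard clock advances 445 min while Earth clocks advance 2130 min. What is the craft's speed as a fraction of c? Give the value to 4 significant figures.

γ = Δt/τ₀ = 2130/445 = 4.78652
β = √(1 − 1/γ²) = √(1 − 1/4.78652²) = 0.9779

β ≈ 0.9779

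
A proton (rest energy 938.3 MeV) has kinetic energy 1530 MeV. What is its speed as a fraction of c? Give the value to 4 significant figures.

γ = 1 + K/(m₀c²) = 1 + 1530/938.3 = 2.63061
β = √(1 − 1/γ²) = 0.9249

β ≈ 0.9249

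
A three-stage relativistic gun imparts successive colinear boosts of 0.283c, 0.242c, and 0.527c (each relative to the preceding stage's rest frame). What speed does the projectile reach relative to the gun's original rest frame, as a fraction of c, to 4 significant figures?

u ≈ 0.8089c

Compose boost 2: (0.242 + 0.283)/(1 + 0.242×0.283) = 0.5250/1.06849 = 0.491349
Compose boost 3: (0.527 + 0.491349)/(1 + 0.527×0.491349) = 1.01835/1.25894 = 0.8089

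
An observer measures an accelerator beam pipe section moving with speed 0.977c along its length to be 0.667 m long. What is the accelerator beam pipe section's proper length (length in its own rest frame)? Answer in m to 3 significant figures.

L₀ ≈ 3.13 m

γ = 1/√(1 − 0.977²) = 4.6896
L₀ = γL = 4.6896 × 0.667 = 3.13 m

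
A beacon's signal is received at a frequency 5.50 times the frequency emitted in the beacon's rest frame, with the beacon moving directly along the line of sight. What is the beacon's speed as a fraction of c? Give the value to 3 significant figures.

f_obs/f_src = √((1+β)/(1−β)) = 5.50  ⇒  (1+β)/(1−β) = 30.250
β = |1 − D²|/(1 + D²) = |1 − 30.250|/(1 + 30.250) = 0.936

β ≈ 0.936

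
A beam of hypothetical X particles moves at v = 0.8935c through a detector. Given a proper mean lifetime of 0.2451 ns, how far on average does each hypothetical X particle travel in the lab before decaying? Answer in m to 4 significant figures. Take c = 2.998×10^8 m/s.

γ = 1/√(1 − 0.8935²) = 2.22686
Dilated lifetime: Δt = γτ₀ = 2.22686 × 0.2451 ns = 0.545803 ns
d = vΔt = 0.8935c × 0.545803 ns = 2.67871×10^8 m/s × 5.45803×10^-10 s = 0.1462 m

d ≈ 0.1462 m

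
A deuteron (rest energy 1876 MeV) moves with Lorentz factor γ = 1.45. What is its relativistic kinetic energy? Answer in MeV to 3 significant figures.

K ≈ 844 MeV

γ = 1.45 (given)
K = (γ − 1)m₀c² = (1.45 − 1) × 1876 MeV = 0.45000 × 1876 MeV = 844 MeV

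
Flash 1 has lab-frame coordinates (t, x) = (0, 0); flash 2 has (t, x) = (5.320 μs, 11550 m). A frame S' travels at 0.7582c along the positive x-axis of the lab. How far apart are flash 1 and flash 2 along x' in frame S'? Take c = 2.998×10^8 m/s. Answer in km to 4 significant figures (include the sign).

γ = 1/√(1 − 0.7582²) = 1.53369
Δx' = γ(Δx − vΔt) = 1.53369 × (11550 m − 0.7582×(2.998×10^8 m/s)×5.320×10^-6 s)
= 1.53369 × (10340.7 m) = 15.86 km

Δx' ≈ 15.86 km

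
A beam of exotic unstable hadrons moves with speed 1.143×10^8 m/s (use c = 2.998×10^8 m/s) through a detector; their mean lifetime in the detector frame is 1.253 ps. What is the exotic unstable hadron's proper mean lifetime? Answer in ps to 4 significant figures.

τ₀ ≈ 1.158 ps

β = v/c = 1.143×10^8 / 2.998×10^8 = 0.381254
γ = 1/√(1 − 0.381254²) = 1.08170
Proper time: τ₀ = Δt/γ = 1.253/1.08170 = 1.158 ps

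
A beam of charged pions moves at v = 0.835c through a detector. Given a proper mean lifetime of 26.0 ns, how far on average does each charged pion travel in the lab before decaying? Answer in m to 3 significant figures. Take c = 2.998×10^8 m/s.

d ≈ 11.8 m

γ = 1/√(1 − 0.835²) = 1.8174
Dilated lifetime: Δt = γτ₀ = 1.8174 × 26.0 ns = 47.251 ns
d = vΔt = 0.835c × 47.251 ns = 2.5033×10^8 m/s × 4.7251×10^-8 s = 11.8 m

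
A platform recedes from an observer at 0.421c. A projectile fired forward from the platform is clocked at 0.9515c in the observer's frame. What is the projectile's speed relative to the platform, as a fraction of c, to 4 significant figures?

u' ≈ 0.8850c

Inverse velocity addition: u' = (u − v)/(1 − uv/c²)
= (0.9515 − 0.421)/(1 − 0.9515×0.421) = 0.5305/0.599419 = 0.8850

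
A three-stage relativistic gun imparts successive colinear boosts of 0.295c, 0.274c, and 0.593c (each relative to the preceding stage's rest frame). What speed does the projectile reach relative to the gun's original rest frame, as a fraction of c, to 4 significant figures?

u ≈ 0.8531c

Compose boost 2: (0.274 + 0.295)/(1 + 0.274×0.295) = 0.5690/1.08083 = 0.526447
Compose boost 3: (0.593 + 0.526447)/(1 + 0.593×0.526447) = 1.11945/1.31218 = 0.8531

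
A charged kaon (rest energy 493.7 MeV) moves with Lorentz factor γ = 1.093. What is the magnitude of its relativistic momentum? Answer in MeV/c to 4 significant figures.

p ≈ 217.8 MeV/c

β = √(1 − 1/γ²) = √(1 − 1/1.093²) = 0.403651
p = γβm₀c = 1.093 × 0.403651 × 493.7 MeV/c = 217.8 MeV/c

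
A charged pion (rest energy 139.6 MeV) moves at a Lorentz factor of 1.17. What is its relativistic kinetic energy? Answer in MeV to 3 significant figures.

γ = 1.17 (given)
K = (γ − 1)m₀c² = (1.17 − 1) × 139.6 MeV = 0.17000 × 139.6 MeV = 23.7 MeV

K ≈ 23.7 MeV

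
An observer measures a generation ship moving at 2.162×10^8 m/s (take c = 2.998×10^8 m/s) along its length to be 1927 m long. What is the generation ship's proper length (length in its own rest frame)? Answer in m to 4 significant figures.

β = v/c = 2.162×10^8 / 2.998×10^8 = 0.721147
γ = 1/√(1 − 0.721147²) = 1.44346
L₀ = γL = 1.44346 × 1927 = 2782 m

L₀ ≈ 2782 m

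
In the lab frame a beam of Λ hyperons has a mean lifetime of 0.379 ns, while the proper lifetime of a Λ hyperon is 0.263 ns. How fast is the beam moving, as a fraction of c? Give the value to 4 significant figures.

γ = Δt/τ₀ = 0.379/0.263 = 1.44106
β = √(1 − 1/γ²) = √(1 − 1/1.44106²) = 0.7200

β ≈ 0.7200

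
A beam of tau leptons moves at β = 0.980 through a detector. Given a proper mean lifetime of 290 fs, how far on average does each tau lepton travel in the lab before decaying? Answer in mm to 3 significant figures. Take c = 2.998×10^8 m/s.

γ = 1/√(1 − 0.980²) = 5.0252
Dilated lifetime: Δt = γτ₀ = 5.0252 × 290 fs = 1457.3 fs
d = vΔt = 0.980c × 1457.3 fs = 2.9380×10^8 m/s × 1.4573×10^-12 s = 0.428 mm

d ≈ 0.428 mm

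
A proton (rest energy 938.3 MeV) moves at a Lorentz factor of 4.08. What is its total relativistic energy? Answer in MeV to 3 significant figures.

γ = 4.08 (given)
E = γm₀c² = 4.08 × 938.3 MeV = 3830 MeV

E ≈ 3830 MeV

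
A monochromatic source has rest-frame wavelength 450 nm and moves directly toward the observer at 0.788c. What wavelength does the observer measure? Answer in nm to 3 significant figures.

Relativistic Doppler: λ_obs = λ_src √((1−β)/(1+β))
= 450 × √(0.21200/1.7880) = 450 × 0.34434 = 155 nm

λ_obs ≈ 155 nm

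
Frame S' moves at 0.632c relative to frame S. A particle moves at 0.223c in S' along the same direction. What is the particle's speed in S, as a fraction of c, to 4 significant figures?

u ≈ 0.7494c

Relativistic velocity addition: u = (u' + v)/(1 + u'v/c²)
= (0.223 + 0.632)/(1 + 0.223×0.632) = 0.8550/1.14094 = 0.7494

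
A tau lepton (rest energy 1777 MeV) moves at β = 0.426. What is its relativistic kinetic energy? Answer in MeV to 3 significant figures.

K ≈ 187 MeV

γ = 1/√(1 − 0.426²) = 1.1053
K = (γ − 1)m₀c² = (1.1053 − 1) × 1777 MeV = 0.10531 × 1777 MeV = 187 MeV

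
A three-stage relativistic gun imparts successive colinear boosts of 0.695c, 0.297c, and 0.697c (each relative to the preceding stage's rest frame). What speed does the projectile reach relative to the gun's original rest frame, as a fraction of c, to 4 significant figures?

u ≈ 0.9658c

Compose boost 2: (0.297 + 0.695)/(1 + 0.297×0.695) = 0.9920/1.20642 = 0.822271
Compose boost 3: (0.697 + 0.822271)/(1 + 0.697×0.822271) = 1.51927/1.57312 = 0.9658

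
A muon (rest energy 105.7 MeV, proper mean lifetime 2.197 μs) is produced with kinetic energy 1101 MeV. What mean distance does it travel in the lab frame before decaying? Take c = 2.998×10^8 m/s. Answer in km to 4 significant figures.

γ = 1 + K/(m₀c²) = 1 + 1101/105.7 = 11.4163
β = √(1 − 1/γ²) = 0.996156
Dilated lifetime: γτ₀ = 11.4163 × 2.197 μs = 25.0816 μs
d = βc·γτ₀ = 0.996156 × (2.998×10^8 m/s) × 2.50816×10^-5 s = 7.491 km

d ≈ 7.491 km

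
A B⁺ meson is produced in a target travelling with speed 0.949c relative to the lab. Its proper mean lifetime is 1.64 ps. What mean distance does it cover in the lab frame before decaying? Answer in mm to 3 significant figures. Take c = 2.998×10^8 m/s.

γ = 1/√(1 − 0.949²) = 3.1718
Dilated lifetime: Δt = γτ₀ = 3.1718 × 1.64 ps = 5.2018 ps
d = vΔt = 0.949c × 5.2018 ps = 2.8451×10^8 m/s × 5.2018×10^-12 s = 1.48 mm

d ≈ 1.48 mm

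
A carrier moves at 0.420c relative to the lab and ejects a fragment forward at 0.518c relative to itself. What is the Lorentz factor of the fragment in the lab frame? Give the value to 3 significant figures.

γ ≈ 1.57

u_lab = (0.518 + 0.420)/(1 + 0.518×0.420) = 0.9380/1.21756 = 0.770393
γ = 1/√(1 − 0.770393²) = 1.57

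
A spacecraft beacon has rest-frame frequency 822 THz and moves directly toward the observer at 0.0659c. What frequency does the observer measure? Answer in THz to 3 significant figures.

f_obs ≈ 878 THz

Relativistic Doppler: f_obs = f_src √((1+β)/(1−β))
= 822 × √(1.0659/0.93410) = 822 × 1.0682 = 878 THz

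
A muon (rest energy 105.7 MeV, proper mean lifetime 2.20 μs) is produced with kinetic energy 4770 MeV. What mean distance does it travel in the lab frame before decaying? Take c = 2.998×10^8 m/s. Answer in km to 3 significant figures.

γ = 1 + K/(m₀c²) = 1 + 4770/105.7 = 46.128
β = √(1 − 1/γ²) = 0.99976
Dilated lifetime: γτ₀ = 46.128 × 2.20 μs = 101.48 μs
d = βc·γτ₀ = 0.99976 × (2.998×10^8 m/s) × 0.00010148 s = 30.4 km

d ≈ 30.4 km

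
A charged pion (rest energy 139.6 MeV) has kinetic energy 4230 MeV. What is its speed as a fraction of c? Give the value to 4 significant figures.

γ = 1 + K/(m₀c²) = 1 + 4230/139.6 = 31.3009
β = √(1 − 1/γ²) = 0.9995

β ≈ 0.9995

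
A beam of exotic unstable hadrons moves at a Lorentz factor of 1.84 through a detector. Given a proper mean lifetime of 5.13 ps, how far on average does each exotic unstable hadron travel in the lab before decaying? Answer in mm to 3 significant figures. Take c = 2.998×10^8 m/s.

β = √(1 − 1/γ²) = √(1 − 1/1.84²) = 0.83942
Dilated lifetime: Δt = γτ₀ = 1.84 × 5.13 ps = 9.4392 ps
d = vΔt = 0.83942c × 9.4392 ps = 2.5166×10^8 m/s × 9.4392×10^-12 s = 2.38 mm

d ≈ 2.38 mm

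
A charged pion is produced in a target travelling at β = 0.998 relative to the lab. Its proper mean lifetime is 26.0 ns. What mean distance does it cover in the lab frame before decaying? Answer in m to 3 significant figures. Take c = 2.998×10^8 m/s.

γ = 1/√(1 − 0.998²) = 15.819
Dilated lifetime: Δt = γτ₀ = 15.819 × 26.0 ns = 411.30 ns
d = vΔt = 0.998c × 411.30 ns = 2.9920×10^8 m/s × 4.1130×10^-7 s = 123 m

d ≈ 123 m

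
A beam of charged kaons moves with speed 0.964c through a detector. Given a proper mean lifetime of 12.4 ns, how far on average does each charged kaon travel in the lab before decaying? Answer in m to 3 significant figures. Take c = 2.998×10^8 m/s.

γ = 1/√(1 − 0.964²) = 3.7608
Dilated lifetime: Δt = γτ₀ = 3.7608 × 12.4 ns = 46.634 ns
d = vΔt = 0.964c × 46.634 ns = 2.8901×10^8 m/s × 4.6634×10^-8 s = 13.5 m

d ≈ 13.5 m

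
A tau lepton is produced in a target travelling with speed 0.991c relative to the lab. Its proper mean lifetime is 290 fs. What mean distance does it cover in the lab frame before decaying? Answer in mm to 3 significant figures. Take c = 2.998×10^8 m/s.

d ≈ 0.644 mm

γ = 1/√(1 − 0.991²) = 7.4704
Dilated lifetime: Δt = γτ₀ = 7.4704 × 290 fs = 2166.4 fs
d = vΔt = 0.991c × 2166.4 fs = 2.9710×10^8 m/s × 2.1664×10^-12 s = 0.644 mm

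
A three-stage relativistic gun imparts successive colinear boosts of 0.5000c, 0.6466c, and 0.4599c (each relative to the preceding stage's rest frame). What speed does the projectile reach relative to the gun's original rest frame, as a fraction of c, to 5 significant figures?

Compose boost 2: (0.6466 + 0.5000)/(1 + 0.6466×0.5000) = 1.1466/1.323300 = 0.8664702
Compose boost 3: (0.4599 + 0.8664702)/(1 + 0.4599×0.8664702) = 1.326370/1.398490 = 0.94843

u ≈ 0.94843c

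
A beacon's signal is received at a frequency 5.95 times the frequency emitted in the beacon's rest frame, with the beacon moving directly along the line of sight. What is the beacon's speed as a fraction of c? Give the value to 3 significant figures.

f_obs/f_src = √((1+β)/(1−β)) = 5.95  ⇒  (1+β)/(1−β) = 35.403
β = |1 − D²|/(1 + D²) = |1 − 35.403|/(1 + 35.403) = 0.945

β ≈ 0.945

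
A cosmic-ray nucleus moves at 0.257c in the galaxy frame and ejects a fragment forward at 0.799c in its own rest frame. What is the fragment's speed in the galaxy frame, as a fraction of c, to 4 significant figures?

u ≈ 0.8761c

Compose boost 2: (0.799 + 0.257)/(1 + 0.799×0.257) = 1.056/1.20534 = 0.8761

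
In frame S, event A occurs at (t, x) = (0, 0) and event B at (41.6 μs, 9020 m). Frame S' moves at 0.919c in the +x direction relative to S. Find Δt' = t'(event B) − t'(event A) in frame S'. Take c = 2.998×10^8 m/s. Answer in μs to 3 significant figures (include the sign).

γ = 1/√(1 − 0.919²) = 2.5364
Δt' = γ(Δt − vΔx/c²) = 2.5364 × (41.6 μs − 0.919×9020 m / (2.998×10^8 m/s))
= 2.5364 × (13.950 μs) = 35.4 μs

Δt' ≈ 35.4 μs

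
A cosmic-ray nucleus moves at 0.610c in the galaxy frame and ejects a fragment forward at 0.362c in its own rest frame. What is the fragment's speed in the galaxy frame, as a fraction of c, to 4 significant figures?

Compose boost 2: (0.362 + 0.610)/(1 + 0.362×0.610) = 0.9720/1.22082 = 0.7962

u ≈ 0.7962c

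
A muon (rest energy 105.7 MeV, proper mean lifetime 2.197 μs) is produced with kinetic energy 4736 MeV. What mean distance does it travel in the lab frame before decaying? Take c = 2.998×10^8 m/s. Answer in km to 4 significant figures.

d ≈ 30.16 km

γ = 1 + K/(m₀c²) = 1 + 4736/105.7 = 45.8061
β = √(1 − 1/γ²) = 0.999762
Dilated lifetime: γτ₀ = 45.8061 × 2.197 μs = 100.636 μs
d = βc·γτ₀ = 0.999762 × (2.998×10^8 m/s) × 0.000100636 s = 30.16 km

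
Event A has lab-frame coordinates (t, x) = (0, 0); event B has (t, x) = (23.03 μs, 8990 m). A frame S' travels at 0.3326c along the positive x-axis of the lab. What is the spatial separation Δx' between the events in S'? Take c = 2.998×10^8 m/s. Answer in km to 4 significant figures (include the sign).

Δx' ≈ 7.098 km

γ = 1/√(1 − 0.3326²) = 1.06037
Δx' = γ(Δx − vΔt) = 1.06037 × (8990 m − 0.3326×(2.998×10^8 m/s)×23.03×10^-6 s)
= 1.06037 × (6693.60 m) = 7.098 km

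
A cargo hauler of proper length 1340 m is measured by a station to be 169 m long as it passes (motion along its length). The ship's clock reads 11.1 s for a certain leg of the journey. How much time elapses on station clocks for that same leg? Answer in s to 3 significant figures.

Length contraction ⇒ γ = L₀/L = 1340/169 = 7.9290
Time dilation: Δt = γτ₀ = 7.9290 × 11.1 s = 88.0 s

Δt ≈ 88.0 s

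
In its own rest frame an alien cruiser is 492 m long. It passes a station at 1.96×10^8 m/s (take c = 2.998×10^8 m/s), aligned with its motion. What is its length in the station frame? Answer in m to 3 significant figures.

β = v/c = 1.96×10^8 / 2.998×10^8 = 0.65377
γ = 1/√(1 − 0.65377²) = 1.3215
Length contraction: L = L₀/γ = 492/1.3215 = 372 m

L ≈ 372 m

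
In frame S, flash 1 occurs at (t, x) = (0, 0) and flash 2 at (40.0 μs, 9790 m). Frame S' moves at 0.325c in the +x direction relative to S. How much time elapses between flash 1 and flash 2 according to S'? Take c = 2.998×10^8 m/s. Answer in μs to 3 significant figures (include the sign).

γ = 1/√(1 − 0.325²) = 1.0574
Δt' = γ(Δt − vΔx/c²) = 1.0574 × (40.0 μs − 0.325×9790 m / (2.998×10^8 m/s))
= 1.0574 × (29.387 μs) = 31.1 μs

Δt' ≈ 31.1 μs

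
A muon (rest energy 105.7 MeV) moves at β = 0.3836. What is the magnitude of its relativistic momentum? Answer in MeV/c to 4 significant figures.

γ = 1/√(1 − 0.3836²) = 1.08284
p = γβm₀c = 1.08284 × 0.3836 × 105.7 MeV/c = 43.91 MeV/c

p ≈ 43.91 MeV/c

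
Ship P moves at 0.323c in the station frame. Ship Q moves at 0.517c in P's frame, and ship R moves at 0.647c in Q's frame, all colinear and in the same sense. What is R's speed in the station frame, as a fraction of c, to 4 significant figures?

u ≈ 0.9325c

Compose boost 2: (0.517 + 0.323)/(1 + 0.517×0.323) = 0.8400/1.16699 = 0.719800
Compose boost 3: (0.647 + 0.719800)/(1 + 0.647×0.719800) = 1.36680/1.46571 = 0.9325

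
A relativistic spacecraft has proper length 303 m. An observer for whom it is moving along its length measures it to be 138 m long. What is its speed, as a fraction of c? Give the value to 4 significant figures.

β ≈ 0.8903

γ = L₀/L = 303/138 = 2.19565
β = √(1 − 1/γ²) = 0.8903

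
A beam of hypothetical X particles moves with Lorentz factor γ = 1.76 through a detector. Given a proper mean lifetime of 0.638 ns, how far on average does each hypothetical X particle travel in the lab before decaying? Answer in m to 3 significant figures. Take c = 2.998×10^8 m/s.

β = √(1 − 1/γ²) = √(1 − 1/1.76²) = 0.82290
Dilated lifetime: Δt = γτ₀ = 1.76 × 0.638 ns = 1.1229 ns
d = vΔt = 0.82290c × 1.1229 ns = 2.4671×10^8 m/s × 1.1229×10^-9 s = 0.277 m

d ≈ 0.277 m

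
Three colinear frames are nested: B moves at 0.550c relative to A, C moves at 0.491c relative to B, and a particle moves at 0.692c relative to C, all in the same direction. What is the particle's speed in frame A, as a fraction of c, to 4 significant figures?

u ≈ 0.9646c

Compose boost 2: (0.491 + 0.550)/(1 + 0.491×0.550) = 1.041/1.27005 = 0.819653
Compose boost 3: (0.692 + 0.819653)/(1 + 0.692×0.819653) = 1.51165/1.56720 = 0.9646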